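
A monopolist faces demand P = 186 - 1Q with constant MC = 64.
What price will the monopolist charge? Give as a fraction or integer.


MR = 186 - 2Q
Set MR = MC: 186 - 2Q = 64
Q* = 61
Substitute into demand:
P* = 186 - 1*61 = 125

125


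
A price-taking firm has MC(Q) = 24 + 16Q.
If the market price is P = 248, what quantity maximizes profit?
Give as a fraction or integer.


In perfect competition, profit is maximized where P = MC.
248 = 24 + 16Q
224 = 16Q
Q* = 224/16 = 14

14


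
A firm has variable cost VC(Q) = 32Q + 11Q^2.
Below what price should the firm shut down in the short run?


AVC(Q) = VC(Q)/Q = 32 + 11Q
AVC is increasing in Q, so minimum AVC is at Q -> 0+.
Min AVC = 32
The firm should shut down if P < 32.

32


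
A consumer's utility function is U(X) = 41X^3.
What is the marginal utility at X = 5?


MU = dU/dX = 41*3*X^(3-1)
MU = 123*X^2
At X = 5:
MU = 123 * 5^2
MU = 123 * 25 = 3075

3075


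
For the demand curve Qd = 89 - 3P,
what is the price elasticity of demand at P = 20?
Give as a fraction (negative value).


dQ/dP = -3
At P = 20: Q = 89 - 3*20 = 29
E = (dQ/dP)(P/Q) = (-3)(20/29) = -60/29

-60/29


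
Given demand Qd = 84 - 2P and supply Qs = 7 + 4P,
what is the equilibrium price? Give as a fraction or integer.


At equilibrium, Qd = Qs.
84 - 2P = 7 + 4P
84 - 7 = 2P + 4P
77 = 6P
P* = 77/6 = 77/6

77/6


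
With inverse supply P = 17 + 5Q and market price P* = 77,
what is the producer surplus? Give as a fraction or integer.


Minimum supply price (at Q=0): P_min = 17
Quantity supplied at P* = 77:
Q* = (77 - 17)/5 = 12
PS = (1/2) * Q* * (P* - P_min)
PS = (1/2) * 12 * (77 - 17)
PS = (1/2) * 12 * 60 = 360

360


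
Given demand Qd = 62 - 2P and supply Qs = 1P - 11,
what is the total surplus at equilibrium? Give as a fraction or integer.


Find equilibrium: 62 - 2P = 1P - 11
62 + 11 = 3P
P* = 73/3 = 73/3
Q* = 1*73/3 - 11 = 40/3
Inverse demand: P = 31 - Q/2, so P_max = 31
Inverse supply: P = 11 + Q/1, so P_min = 11
CS = (1/2) * 40/3 * (31 - 73/3) = 400/9
PS = (1/2) * 40/3 * (73/3 - 11) = 800/9
TS = CS + PS = 400/9 + 800/9 = 400/3

400/3


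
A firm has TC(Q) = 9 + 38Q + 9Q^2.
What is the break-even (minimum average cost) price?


AC(Q) = 9/Q + 38 + 9Q
To minimize: dAC/dQ = -9/Q^2 + 9 = 0
Q^2 = 9/9 = 1
Q* = 1
Min AC = 9/1 + 38 + 9*1
Min AC = 9 + 38 + 9 = 56

56


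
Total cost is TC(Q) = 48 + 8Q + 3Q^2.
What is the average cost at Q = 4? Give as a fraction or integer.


TC(4) = 48 + 8*4 + 3*4^2
TC(4) = 48 + 32 + 48 = 128
AC = TC/Q = 128/4 = 32

32


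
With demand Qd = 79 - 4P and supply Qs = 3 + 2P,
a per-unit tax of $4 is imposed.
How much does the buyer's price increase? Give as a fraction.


With a per-unit tax, the buyer's price increase depends on relative slopes.
Supply slope: d = 2, Demand slope: b = 4
Buyer's price increase = d * tax / (b + d)
= 2 * 4 / (4 + 2)
= 8 / 6 = 4/3

4/3


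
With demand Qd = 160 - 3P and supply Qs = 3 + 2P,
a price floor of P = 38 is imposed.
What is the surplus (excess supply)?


At P = 38:
Qd = 160 - 3*38 = 46
Qs = 3 + 2*38 = 79
Surplus = Qs - Qd = 79 - 46 = 33

33


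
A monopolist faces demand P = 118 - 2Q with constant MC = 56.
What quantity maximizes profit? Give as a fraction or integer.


TR = P*Q = (118 - 2Q)Q = 118Q - 2Q^2
MR = dTR/dQ = 118 - 4Q
Set MR = MC:
118 - 4Q = 56
62 = 4Q
Q* = 62/4 = 31/2

31/2


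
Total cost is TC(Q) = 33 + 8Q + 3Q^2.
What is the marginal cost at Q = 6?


MC = dTC/dQ = 8 + 2*3*Q
At Q = 6:
MC = 8 + 6*6
MC = 8 + 36 = 44

44


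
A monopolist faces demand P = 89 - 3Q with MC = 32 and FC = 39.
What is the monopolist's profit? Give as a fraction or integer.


MR = MC: 89 - 6Q = 32
Q* = 19/2
P* = 89 - 3*19/2 = 121/2
Profit = (P* - MC)*Q* - FC
= (121/2 - 32)*19/2 - 39
= 57/2*19/2 - 39
= 1083/4 - 39 = 927/4

927/4


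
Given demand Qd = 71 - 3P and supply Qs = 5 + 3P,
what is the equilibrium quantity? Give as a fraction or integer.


First find equilibrium price:
71 - 3P = 5 + 3P
P* = 66/6 = 11
Then substitute into demand:
Q* = 71 - 3 * 11 = 38

38


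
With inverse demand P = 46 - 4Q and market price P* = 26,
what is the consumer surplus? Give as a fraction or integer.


Maximum willingness to pay (at Q=0): P_max = 46
Quantity demanded at P* = 26:
Q* = (46 - 26)/4 = 5
CS = (1/2) * Q* * (P_max - P*)
CS = (1/2) * 5 * (46 - 26)
CS = (1/2) * 5 * 20 = 50

50


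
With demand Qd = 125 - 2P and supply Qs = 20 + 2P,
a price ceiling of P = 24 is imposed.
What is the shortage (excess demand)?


At P = 24:
Qd = 125 - 2*24 = 77
Qs = 20 + 2*24 = 68
Shortage = Qd - Qs = 77 - 68 = 9

9


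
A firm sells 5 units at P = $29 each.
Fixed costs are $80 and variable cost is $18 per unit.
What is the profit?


Total Revenue = P * Q = 29 * 5 = $145
Total Cost = FC + VC*Q = 80 + 18*5 = $170
Profit = TR - TC = 145 - 170 = $-25

$-25


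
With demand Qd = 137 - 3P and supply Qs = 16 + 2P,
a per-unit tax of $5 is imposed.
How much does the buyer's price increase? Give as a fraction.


With a per-unit tax, the buyer's price increase depends on relative slopes.
Supply slope: d = 2, Demand slope: b = 3
Buyer's price increase = d * tax / (b + d)
= 2 * 5 / (3 + 2)
= 10 / 5 = 2

2


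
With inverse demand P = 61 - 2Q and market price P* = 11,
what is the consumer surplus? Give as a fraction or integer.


Maximum willingness to pay (at Q=0): P_max = 61
Quantity demanded at P* = 11:
Q* = (61 - 11)/2 = 25
CS = (1/2) * Q* * (P_max - P*)
CS = (1/2) * 25 * (61 - 11)
CS = (1/2) * 25 * 50 = 625

625


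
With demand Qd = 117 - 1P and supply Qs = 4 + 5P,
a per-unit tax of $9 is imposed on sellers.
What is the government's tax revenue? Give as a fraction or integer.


With tax on sellers, new supply: Qs' = 4 + 5(P - 9)
= 5P - 41
New equilibrium quantity:
Q_new = 272/3
Tax revenue = tax * Q_new = 9 * 272/3 = 816

816


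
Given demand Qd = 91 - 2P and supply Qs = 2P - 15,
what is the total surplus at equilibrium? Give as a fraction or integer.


Find equilibrium: 91 - 2P = 2P - 15
91 + 15 = 4P
P* = 106/4 = 53/2
Q* = 2*53/2 - 15 = 38
Inverse demand: P = 91/2 - Q/2, so P_max = 91/2
Inverse supply: P = 15/2 + Q/2, so P_min = 15/2
CS = (1/2) * 38 * (91/2 - 53/2) = 361
PS = (1/2) * 38 * (53/2 - 15/2) = 361
TS = CS + PS = 361 + 361 = 722

722


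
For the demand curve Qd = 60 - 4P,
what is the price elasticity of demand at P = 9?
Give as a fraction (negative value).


dQ/dP = -4
At P = 9: Q = 60 - 4*9 = 24
E = (dQ/dP)(P/Q) = (-4)(9/24) = -3/2

-3/2


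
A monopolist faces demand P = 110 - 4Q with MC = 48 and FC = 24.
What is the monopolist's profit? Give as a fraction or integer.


MR = MC: 110 - 8Q = 48
Q* = 31/4
P* = 110 - 4*31/4 = 79
Profit = (P* - MC)*Q* - FC
= (79 - 48)*31/4 - 24
= 31*31/4 - 24
= 961/4 - 24 = 865/4

865/4


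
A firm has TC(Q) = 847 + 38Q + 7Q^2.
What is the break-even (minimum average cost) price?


AC(Q) = 847/Q + 38 + 7Q
To minimize: dAC/dQ = -847/Q^2 + 7 = 0
Q^2 = 847/7 = 121
Q* = 11
Min AC = 847/11 + 38 + 7*11
Min AC = 77 + 38 + 77 = 192

192


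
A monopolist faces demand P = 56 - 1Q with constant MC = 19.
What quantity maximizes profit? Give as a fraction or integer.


TR = P*Q = (56 - 1Q)Q = 56Q - 1Q^2
MR = dTR/dQ = 56 - 2Q
Set MR = MC:
56 - 2Q = 19
37 = 2Q
Q* = 37/2 = 37/2

37/2


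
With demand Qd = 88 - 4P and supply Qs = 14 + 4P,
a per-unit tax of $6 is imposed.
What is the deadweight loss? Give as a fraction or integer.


Pre-tax equilibrium quantity: Q* = 51
Post-tax equilibrium quantity: Q_tax = 39
Reduction in quantity: Q* - Q_tax = 12
DWL = (1/2) * tax * (Q* - Q_tax)
DWL = (1/2) * 6 * 12 = 36

36


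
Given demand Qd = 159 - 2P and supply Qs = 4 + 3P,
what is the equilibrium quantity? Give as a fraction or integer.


First find equilibrium price:
159 - 2P = 4 + 3P
P* = 155/5 = 31
Then substitute into demand:
Q* = 159 - 2 * 31 = 97

97


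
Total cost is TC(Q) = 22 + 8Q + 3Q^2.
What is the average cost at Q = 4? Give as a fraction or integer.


TC(4) = 22 + 8*4 + 3*4^2
TC(4) = 22 + 32 + 48 = 102
AC = TC/Q = 102/4 = 51/2

51/2


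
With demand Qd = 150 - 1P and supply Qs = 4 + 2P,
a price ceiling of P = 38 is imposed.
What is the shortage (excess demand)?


At P = 38:
Qd = 150 - 1*38 = 112
Qs = 4 + 2*38 = 80
Shortage = Qd - Qs = 112 - 80 = 32

32


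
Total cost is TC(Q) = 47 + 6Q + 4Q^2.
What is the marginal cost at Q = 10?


MC = dTC/dQ = 6 + 2*4*Q
At Q = 10:
MC = 6 + 8*10
MC = 6 + 80 = 86

86


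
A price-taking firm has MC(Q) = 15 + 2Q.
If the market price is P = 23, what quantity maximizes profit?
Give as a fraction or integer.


In perfect competition, profit is maximized where P = MC.
23 = 15 + 2Q
8 = 2Q
Q* = 8/2 = 4

4


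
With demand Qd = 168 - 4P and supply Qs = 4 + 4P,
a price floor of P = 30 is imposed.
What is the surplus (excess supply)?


At P = 30:
Qd = 168 - 4*30 = 48
Qs = 4 + 4*30 = 124
Surplus = Qs - Qd = 124 - 48 = 76

76


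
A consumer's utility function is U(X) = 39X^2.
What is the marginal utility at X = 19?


MU = dU/dX = 39*2*X^(2-1)
MU = 78*X^1
At X = 19:
MU = 78 * 19^1
MU = 78 * 19 = 1482

1482


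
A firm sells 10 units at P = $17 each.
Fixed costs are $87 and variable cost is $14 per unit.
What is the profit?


Total Revenue = P * Q = 17 * 10 = $170
Total Cost = FC + VC*Q = 87 + 14*10 = $227
Profit = TR - TC = 170 - 227 = $-57

$-57


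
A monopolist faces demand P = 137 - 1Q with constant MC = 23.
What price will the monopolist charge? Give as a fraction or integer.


MR = 137 - 2Q
Set MR = MC: 137 - 2Q = 23
Q* = 57
Substitute into demand:
P* = 137 - 1*57 = 80

80


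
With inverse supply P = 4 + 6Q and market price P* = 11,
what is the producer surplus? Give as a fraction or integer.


Minimum supply price (at Q=0): P_min = 4
Quantity supplied at P* = 11:
Q* = (11 - 4)/6 = 7/6
PS = (1/2) * Q* * (P* - P_min)
PS = (1/2) * 7/6 * (11 - 4)
PS = (1/2) * 7/6 * 7 = 49/12

49/12


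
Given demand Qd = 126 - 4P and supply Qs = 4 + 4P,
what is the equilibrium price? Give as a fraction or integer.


At equilibrium, Qd = Qs.
126 - 4P = 4 + 4P
126 - 4 = 4P + 4P
122 = 8P
P* = 122/8 = 61/4

61/4


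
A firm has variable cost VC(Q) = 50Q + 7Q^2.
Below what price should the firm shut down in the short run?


AVC(Q) = VC(Q)/Q = 50 + 7Q
AVC is increasing in Q, so minimum AVC is at Q -> 0+.
Min AVC = 50
The firm should shut down if P < 50.

50


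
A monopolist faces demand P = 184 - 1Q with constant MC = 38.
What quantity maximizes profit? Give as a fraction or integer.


TR = P*Q = (184 - 1Q)Q = 184Q - 1Q^2
MR = dTR/dQ = 184 - 2Q
Set MR = MC:
184 - 2Q = 38
146 = 2Q
Q* = 146/2 = 73

73


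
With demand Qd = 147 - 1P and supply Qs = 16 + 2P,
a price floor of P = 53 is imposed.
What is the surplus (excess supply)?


At P = 53:
Qd = 147 - 1*53 = 94
Qs = 16 + 2*53 = 122
Surplus = Qs - Qd = 122 - 94 = 28

28


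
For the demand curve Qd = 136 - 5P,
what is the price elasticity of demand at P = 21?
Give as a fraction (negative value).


dQ/dP = -5
At P = 21: Q = 136 - 5*21 = 31
E = (dQ/dP)(P/Q) = (-5)(21/31) = -105/31

-105/31


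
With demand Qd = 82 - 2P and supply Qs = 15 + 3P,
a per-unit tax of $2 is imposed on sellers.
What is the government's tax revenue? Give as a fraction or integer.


With tax on sellers, new supply: Qs' = 15 + 3(P - 2)
= 9 + 3P
New equilibrium quantity:
Q_new = 264/5
Tax revenue = tax * Q_new = 2 * 264/5 = 528/5

528/5


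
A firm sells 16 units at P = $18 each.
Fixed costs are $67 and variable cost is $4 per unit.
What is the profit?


Total Revenue = P * Q = 18 * 16 = $288
Total Cost = FC + VC*Q = 67 + 4*16 = $131
Profit = TR - TC = 288 - 131 = $157

$157


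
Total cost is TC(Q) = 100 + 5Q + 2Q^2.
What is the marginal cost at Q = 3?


MC = dTC/dQ = 5 + 2*2*Q
At Q = 3:
MC = 5 + 4*3
MC = 5 + 12 = 17

17


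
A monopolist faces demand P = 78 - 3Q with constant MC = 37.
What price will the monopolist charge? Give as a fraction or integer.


MR = 78 - 6Q
Set MR = MC: 78 - 6Q = 37
Q* = 41/6
Substitute into demand:
P* = 78 - 3*41/6 = 115/2

115/2


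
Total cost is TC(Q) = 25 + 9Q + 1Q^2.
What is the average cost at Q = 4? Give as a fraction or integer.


TC(4) = 25 + 9*4 + 1*4^2
TC(4) = 25 + 36 + 16 = 77
AC = TC/Q = 77/4 = 77/4

77/4


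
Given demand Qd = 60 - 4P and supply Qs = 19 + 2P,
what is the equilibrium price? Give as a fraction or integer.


At equilibrium, Qd = Qs.
60 - 4P = 19 + 2P
60 - 19 = 4P + 2P
41 = 6P
P* = 41/6 = 41/6

41/6


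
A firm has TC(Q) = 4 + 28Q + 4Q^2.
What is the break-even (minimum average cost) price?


AC(Q) = 4/Q + 28 + 4Q
To minimize: dAC/dQ = -4/Q^2 + 4 = 0
Q^2 = 4/4 = 1
Q* = 1
Min AC = 4/1 + 28 + 4*1
Min AC = 4 + 28 + 4 = 36

36


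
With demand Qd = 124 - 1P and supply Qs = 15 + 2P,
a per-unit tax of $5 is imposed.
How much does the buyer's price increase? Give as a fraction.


With a per-unit tax, the buyer's price increase depends on relative slopes.
Supply slope: d = 2, Demand slope: b = 1
Buyer's price increase = d * tax / (b + d)
= 2 * 5 / (1 + 2)
= 10 / 3 = 10/3

10/3


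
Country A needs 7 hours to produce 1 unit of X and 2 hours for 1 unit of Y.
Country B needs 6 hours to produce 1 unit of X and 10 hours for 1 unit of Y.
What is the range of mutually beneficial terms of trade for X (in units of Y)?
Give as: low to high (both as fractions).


Opportunity cost of X for Country A = hours_X / hours_Y = 7/2 = 7/2 units of Y
Opportunity cost of X for Country B = hours_X / hours_Y = 6/10 = 3/5 units of Y
Terms of trade must be between the two opportunity costs.
Range: 3/5 to 7/2

3/5 to 7/2


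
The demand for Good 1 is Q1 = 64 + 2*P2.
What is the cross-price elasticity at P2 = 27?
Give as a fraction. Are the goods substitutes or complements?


dQ1/dP2 = 2
At P2 = 27: Q1 = 64 + 2*27 = 118
Exy = (dQ1/dP2)(P2/Q1) = 2 * 27 / 118 = 27/59
Since Exy > 0, the goods are substitutes.

27/59 (substitutes)


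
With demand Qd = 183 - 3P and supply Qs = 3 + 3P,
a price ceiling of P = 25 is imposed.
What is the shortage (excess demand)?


At P = 25:
Qd = 183 - 3*25 = 108
Qs = 3 + 3*25 = 78
Shortage = Qd - Qs = 108 - 78 = 30

30


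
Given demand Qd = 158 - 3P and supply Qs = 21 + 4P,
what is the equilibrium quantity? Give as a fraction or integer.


First find equilibrium price:
158 - 3P = 21 + 4P
P* = 137/7 = 137/7
Then substitute into demand:
Q* = 158 - 3 * 137/7 = 695/7

695/7


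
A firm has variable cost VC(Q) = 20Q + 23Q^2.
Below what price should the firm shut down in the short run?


AVC(Q) = VC(Q)/Q = 20 + 23Q
AVC is increasing in Q, so minimum AVC is at Q -> 0+.
Min AVC = 20
The firm should shut down if P < 20.

20


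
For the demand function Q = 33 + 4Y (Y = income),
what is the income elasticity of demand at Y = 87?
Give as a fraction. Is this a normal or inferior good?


dQ/dY = 4
At Y = 87: Q = 33 + 4*87 = 381
Ey = (dQ/dY)(Y/Q) = 4 * 87 / 381 = 116/127
Since Ey > 0, this is a normal good.

116/127 (normal good)


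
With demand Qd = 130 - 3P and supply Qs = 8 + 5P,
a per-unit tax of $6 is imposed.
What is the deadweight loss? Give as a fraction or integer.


Pre-tax equilibrium quantity: Q* = 337/4
Post-tax equilibrium quantity: Q_tax = 73
Reduction in quantity: Q* - Q_tax = 45/4
DWL = (1/2) * tax * (Q* - Q_tax)
DWL = (1/2) * 6 * 45/4 = 135/4

135/4


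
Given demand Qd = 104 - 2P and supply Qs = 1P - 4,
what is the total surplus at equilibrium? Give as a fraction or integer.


Find equilibrium: 104 - 2P = 1P - 4
104 + 4 = 3P
P* = 108/3 = 36
Q* = 1*36 - 4 = 32
Inverse demand: P = 52 - Q/2, so P_max = 52
Inverse supply: P = 4 + Q/1, so P_min = 4
CS = (1/2) * 32 * (52 - 36) = 256
PS = (1/2) * 32 * (36 - 4) = 512
TS = CS + PS = 256 + 512 = 768

768


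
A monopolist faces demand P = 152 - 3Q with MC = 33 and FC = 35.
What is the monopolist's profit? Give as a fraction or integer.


MR = MC: 152 - 6Q = 33
Q* = 119/6
P* = 152 - 3*119/6 = 185/2
Profit = (P* - MC)*Q* - FC
= (185/2 - 33)*119/6 - 35
= 119/2*119/6 - 35
= 14161/12 - 35 = 13741/12

13741/12


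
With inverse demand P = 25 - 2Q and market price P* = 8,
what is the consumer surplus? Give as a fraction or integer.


Maximum willingness to pay (at Q=0): P_max = 25
Quantity demanded at P* = 8:
Q* = (25 - 8)/2 = 17/2
CS = (1/2) * Q* * (P_max - P*)
CS = (1/2) * 17/2 * (25 - 8)
CS = (1/2) * 17/2 * 17 = 289/4

289/4


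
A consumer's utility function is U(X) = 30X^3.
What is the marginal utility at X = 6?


MU = dU/dX = 30*3*X^(3-1)
MU = 90*X^2
At X = 6:
MU = 90 * 6^2
MU = 90 * 36 = 3240

3240


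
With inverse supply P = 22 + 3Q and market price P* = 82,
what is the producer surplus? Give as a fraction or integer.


Minimum supply price (at Q=0): P_min = 22
Quantity supplied at P* = 82:
Q* = (82 - 22)/3 = 20
PS = (1/2) * Q* * (P* - P_min)
PS = (1/2) * 20 * (82 - 22)
PS = (1/2) * 20 * 60 = 600

600


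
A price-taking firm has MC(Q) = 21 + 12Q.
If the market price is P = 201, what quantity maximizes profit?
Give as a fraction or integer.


In perfect competition, profit is maximized where P = MC.
201 = 21 + 12Q
180 = 12Q
Q* = 180/12 = 15

15


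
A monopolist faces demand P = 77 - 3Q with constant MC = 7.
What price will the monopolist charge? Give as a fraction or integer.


MR = 77 - 6Q
Set MR = MC: 77 - 6Q = 7
Q* = 35/3
Substitute into demand:
P* = 77 - 3*35/3 = 42

42


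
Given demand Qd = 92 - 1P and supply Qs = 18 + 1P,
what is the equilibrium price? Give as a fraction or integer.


At equilibrium, Qd = Qs.
92 - 1P = 18 + 1P
92 - 18 = 1P + 1P
74 = 2P
P* = 74/2 = 37

37


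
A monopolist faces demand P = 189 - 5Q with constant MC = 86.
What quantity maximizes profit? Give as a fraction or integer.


TR = P*Q = (189 - 5Q)Q = 189Q - 5Q^2
MR = dTR/dQ = 189 - 10Q
Set MR = MC:
189 - 10Q = 86
103 = 10Q
Q* = 103/10 = 103/10

103/10


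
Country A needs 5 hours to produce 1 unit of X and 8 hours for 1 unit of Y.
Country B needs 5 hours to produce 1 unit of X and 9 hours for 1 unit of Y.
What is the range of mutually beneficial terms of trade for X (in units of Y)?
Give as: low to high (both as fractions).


Opportunity cost of X for Country A = hours_X / hours_Y = 5/8 = 5/8 units of Y
Opportunity cost of X for Country B = hours_X / hours_Y = 5/9 = 5/9 units of Y
Terms of trade must be between the two opportunity costs.
Range: 5/9 to 5/8

5/9 to 5/8


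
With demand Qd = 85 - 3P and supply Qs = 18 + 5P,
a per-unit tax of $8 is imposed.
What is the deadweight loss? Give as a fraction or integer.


Pre-tax equilibrium quantity: Q* = 479/8
Post-tax equilibrium quantity: Q_tax = 359/8
Reduction in quantity: Q* - Q_tax = 15
DWL = (1/2) * tax * (Q* - Q_tax)
DWL = (1/2) * 8 * 15 = 60

60


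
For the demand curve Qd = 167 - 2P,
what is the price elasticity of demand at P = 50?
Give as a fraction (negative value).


dQ/dP = -2
At P = 50: Q = 167 - 2*50 = 67
E = (dQ/dP)(P/Q) = (-2)(50/67) = -100/67

-100/67


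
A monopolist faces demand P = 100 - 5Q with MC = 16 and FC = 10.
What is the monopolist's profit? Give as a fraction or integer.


MR = MC: 100 - 10Q = 16
Q* = 42/5
P* = 100 - 5*42/5 = 58
Profit = (P* - MC)*Q* - FC
= (58 - 16)*42/5 - 10
= 42*42/5 - 10
= 1764/5 - 10 = 1714/5

1714/5


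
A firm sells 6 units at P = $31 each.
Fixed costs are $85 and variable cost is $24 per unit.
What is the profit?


Total Revenue = P * Q = 31 * 6 = $186
Total Cost = FC + VC*Q = 85 + 24*6 = $229
Profit = TR - TC = 186 - 229 = $-43

$-43


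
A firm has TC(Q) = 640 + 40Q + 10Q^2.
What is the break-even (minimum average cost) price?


AC(Q) = 640/Q + 40 + 10Q
To minimize: dAC/dQ = -640/Q^2 + 10 = 0
Q^2 = 640/10 = 64
Q* = 8
Min AC = 640/8 + 40 + 10*8
Min AC = 80 + 40 + 80 = 200

200


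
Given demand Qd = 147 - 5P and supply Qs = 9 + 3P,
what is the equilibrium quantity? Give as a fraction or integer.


First find equilibrium price:
147 - 5P = 9 + 3P
P* = 138/8 = 69/4
Then substitute into demand:
Q* = 147 - 5 * 69/4 = 243/4

243/4


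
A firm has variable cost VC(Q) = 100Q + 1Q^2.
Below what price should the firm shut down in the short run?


AVC(Q) = VC(Q)/Q = 100 + 1Q
AVC is increasing in Q, so minimum AVC is at Q -> 0+.
Min AVC = 100
The firm should shut down if P < 100.

100


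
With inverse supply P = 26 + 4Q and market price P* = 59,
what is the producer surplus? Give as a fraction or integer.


Minimum supply price (at Q=0): P_min = 26
Quantity supplied at P* = 59:
Q* = (59 - 26)/4 = 33/4
PS = (1/2) * Q* * (P* - P_min)
PS = (1/2) * 33/4 * (59 - 26)
PS = (1/2) * 33/4 * 33 = 1089/8

1089/8


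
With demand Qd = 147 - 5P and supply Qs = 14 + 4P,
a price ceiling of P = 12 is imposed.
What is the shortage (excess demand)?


At P = 12:
Qd = 147 - 5*12 = 87
Qs = 14 + 4*12 = 62
Shortage = Qd - Qs = 87 - 62 = 25

25


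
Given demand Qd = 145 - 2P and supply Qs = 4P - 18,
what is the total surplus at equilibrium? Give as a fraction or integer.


Find equilibrium: 145 - 2P = 4P - 18
145 + 18 = 6P
P* = 163/6 = 163/6
Q* = 4*163/6 - 18 = 272/3
Inverse demand: P = 145/2 - Q/2, so P_max = 145/2
Inverse supply: P = 9/2 + Q/4, so P_min = 9/2
CS = (1/2) * 272/3 * (145/2 - 163/6) = 18496/9
PS = (1/2) * 272/3 * (163/6 - 9/2) = 9248/9
TS = CS + PS = 18496/9 + 9248/9 = 9248/3

9248/3


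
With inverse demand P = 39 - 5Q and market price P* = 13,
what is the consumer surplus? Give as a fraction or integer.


Maximum willingness to pay (at Q=0): P_max = 39
Quantity demanded at P* = 13:
Q* = (39 - 13)/5 = 26/5
CS = (1/2) * Q* * (P_max - P*)
CS = (1/2) * 26/5 * (39 - 13)
CS = (1/2) * 26/5 * 26 = 338/5

338/5


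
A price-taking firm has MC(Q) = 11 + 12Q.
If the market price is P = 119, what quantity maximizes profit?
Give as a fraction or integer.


In perfect competition, profit is maximized where P = MC.
119 = 11 + 12Q
108 = 12Q
Q* = 108/12 = 9

9


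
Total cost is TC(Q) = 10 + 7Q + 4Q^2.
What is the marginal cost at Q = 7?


MC = dTC/dQ = 7 + 2*4*Q
At Q = 7:
MC = 7 + 8*7
MC = 7 + 56 = 63

63


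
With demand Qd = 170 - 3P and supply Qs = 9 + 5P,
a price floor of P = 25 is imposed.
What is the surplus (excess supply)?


At P = 25:
Qd = 170 - 3*25 = 95
Qs = 9 + 5*25 = 134
Surplus = Qs - Qd = 134 - 95 = 39

39


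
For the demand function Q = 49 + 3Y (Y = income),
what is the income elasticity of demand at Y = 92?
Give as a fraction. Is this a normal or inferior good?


dQ/dY = 3
At Y = 92: Q = 49 + 3*92 = 325
Ey = (dQ/dY)(Y/Q) = 3 * 92 / 325 = 276/325
Since Ey > 0, this is a normal good.

276/325 (normal good)


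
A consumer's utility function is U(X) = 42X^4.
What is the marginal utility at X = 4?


MU = dU/dX = 42*4*X^(4-1)
MU = 168*X^3
At X = 4:
MU = 168 * 4^3
MU = 168 * 64 = 10752

10752


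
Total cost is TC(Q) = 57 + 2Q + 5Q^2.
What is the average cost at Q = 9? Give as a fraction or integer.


TC(9) = 57 + 2*9 + 5*9^2
TC(9) = 57 + 18 + 405 = 480
AC = TC/Q = 480/9 = 160/3

160/3


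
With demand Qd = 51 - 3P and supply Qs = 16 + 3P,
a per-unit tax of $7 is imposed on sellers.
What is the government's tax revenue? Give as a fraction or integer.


With tax on sellers, new supply: Qs' = 16 + 3(P - 7)
= 3P - 5
New equilibrium quantity:
Q_new = 23
Tax revenue = tax * Q_new = 7 * 23 = 161

161


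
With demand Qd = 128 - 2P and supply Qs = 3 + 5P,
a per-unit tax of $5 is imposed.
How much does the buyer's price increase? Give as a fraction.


With a per-unit tax, the buyer's price increase depends on relative slopes.
Supply slope: d = 5, Demand slope: b = 2
Buyer's price increase = d * tax / (b + d)
= 5 * 5 / (2 + 5)
= 25 / 7 = 25/7

25/7


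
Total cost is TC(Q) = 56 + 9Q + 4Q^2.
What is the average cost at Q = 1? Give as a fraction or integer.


TC(1) = 56 + 9*1 + 4*1^2
TC(1) = 56 + 9 + 4 = 69
AC = TC/Q = 69/1 = 69

69


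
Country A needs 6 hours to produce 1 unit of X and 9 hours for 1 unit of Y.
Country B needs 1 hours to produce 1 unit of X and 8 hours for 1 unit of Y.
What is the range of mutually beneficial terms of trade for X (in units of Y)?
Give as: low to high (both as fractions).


Opportunity cost of X for Country A = hours_X / hours_Y = 6/9 = 2/3 units of Y
Opportunity cost of X for Country B = hours_X / hours_Y = 1/8 = 1/8 units of Y
Terms of trade must be between the two opportunity costs.
Range: 1/8 to 2/3

1/8 to 2/3


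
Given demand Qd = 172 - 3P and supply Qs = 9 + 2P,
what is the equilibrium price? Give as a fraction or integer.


At equilibrium, Qd = Qs.
172 - 3P = 9 + 2P
172 - 9 = 3P + 2P
163 = 5P
P* = 163/5 = 163/5

163/5


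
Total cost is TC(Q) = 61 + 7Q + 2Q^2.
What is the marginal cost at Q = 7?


MC = dTC/dQ = 7 + 2*2*Q
At Q = 7:
MC = 7 + 4*7
MC = 7 + 28 = 35

35


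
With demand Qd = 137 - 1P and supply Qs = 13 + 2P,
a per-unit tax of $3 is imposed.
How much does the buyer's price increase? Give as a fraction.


With a per-unit tax, the buyer's price increase depends on relative slopes.
Supply slope: d = 2, Demand slope: b = 1
Buyer's price increase = d * tax / (b + d)
= 2 * 3 / (1 + 2)
= 6 / 3 = 2

2


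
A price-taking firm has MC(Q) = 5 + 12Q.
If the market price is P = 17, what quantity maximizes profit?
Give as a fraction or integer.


In perfect competition, profit is maximized where P = MC.
17 = 5 + 12Q
12 = 12Q
Q* = 12/12 = 1

1


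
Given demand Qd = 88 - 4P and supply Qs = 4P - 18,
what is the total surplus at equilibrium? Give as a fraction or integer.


Find equilibrium: 88 - 4P = 4P - 18
88 + 18 = 8P
P* = 106/8 = 53/4
Q* = 4*53/4 - 18 = 35
Inverse demand: P = 22 - Q/4, so P_max = 22
Inverse supply: P = 9/2 + Q/4, so P_min = 9/2
CS = (1/2) * 35 * (22 - 53/4) = 1225/8
PS = (1/2) * 35 * (53/4 - 9/2) = 1225/8
TS = CS + PS = 1225/8 + 1225/8 = 1225/4

1225/4


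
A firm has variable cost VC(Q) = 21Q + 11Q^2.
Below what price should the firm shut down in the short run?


AVC(Q) = VC(Q)/Q = 21 + 11Q
AVC is increasing in Q, so minimum AVC is at Q -> 0+.
Min AVC = 21
The firm should shut down if P < 21.

21


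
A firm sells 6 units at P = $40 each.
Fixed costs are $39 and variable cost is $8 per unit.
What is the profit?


Total Revenue = P * Q = 40 * 6 = $240
Total Cost = FC + VC*Q = 39 + 8*6 = $87
Profit = TR - TC = 240 - 87 = $153

$153


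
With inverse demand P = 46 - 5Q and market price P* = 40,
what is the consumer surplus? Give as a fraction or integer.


Maximum willingness to pay (at Q=0): P_max = 46
Quantity demanded at P* = 40:
Q* = (46 - 40)/5 = 6/5
CS = (1/2) * Q* * (P_max - P*)
CS = (1/2) * 6/5 * (46 - 40)
CS = (1/2) * 6/5 * 6 = 18/5

18/5


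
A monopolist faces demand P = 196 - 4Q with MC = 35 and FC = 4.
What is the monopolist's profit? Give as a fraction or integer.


MR = MC: 196 - 8Q = 35
Q* = 161/8
P* = 196 - 4*161/8 = 231/2
Profit = (P* - MC)*Q* - FC
= (231/2 - 35)*161/8 - 4
= 161/2*161/8 - 4
= 25921/16 - 4 = 25857/16

25857/16


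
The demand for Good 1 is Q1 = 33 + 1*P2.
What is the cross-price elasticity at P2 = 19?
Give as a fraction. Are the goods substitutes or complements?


dQ1/dP2 = 1
At P2 = 19: Q1 = 33 + 1*19 = 52
Exy = (dQ1/dP2)(P2/Q1) = 1 * 19 / 52 = 19/52
Since Exy > 0, the goods are substitutes.

19/52 (substitutes)


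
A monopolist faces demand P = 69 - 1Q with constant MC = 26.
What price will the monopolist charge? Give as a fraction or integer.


MR = 69 - 2Q
Set MR = MC: 69 - 2Q = 26
Q* = 43/2
Substitute into demand:
P* = 69 - 1*43/2 = 95/2

95/2


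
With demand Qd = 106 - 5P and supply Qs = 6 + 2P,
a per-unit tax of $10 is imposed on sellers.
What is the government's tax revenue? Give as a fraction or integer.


With tax on sellers, new supply: Qs' = 6 + 2(P - 10)
= 2P - 14
New equilibrium quantity:
Q_new = 142/7
Tax revenue = tax * Q_new = 10 * 142/7 = 1420/7

1420/7


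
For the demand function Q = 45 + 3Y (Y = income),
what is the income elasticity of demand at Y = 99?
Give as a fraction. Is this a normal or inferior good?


dQ/dY = 3
At Y = 99: Q = 45 + 3*99 = 342
Ey = (dQ/dY)(Y/Q) = 3 * 99 / 342 = 33/38
Since Ey > 0, this is a normal good.

33/38 (normal good)


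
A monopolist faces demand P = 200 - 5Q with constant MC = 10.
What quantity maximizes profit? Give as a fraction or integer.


TR = P*Q = (200 - 5Q)Q = 200Q - 5Q^2
MR = dTR/dQ = 200 - 10Q
Set MR = MC:
200 - 10Q = 10
190 = 10Q
Q* = 190/10 = 19

19


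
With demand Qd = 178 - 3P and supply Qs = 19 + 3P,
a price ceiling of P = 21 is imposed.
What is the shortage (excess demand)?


At P = 21:
Qd = 178 - 3*21 = 115
Qs = 19 + 3*21 = 82
Shortage = Qd - Qs = 115 - 82 = 33

33


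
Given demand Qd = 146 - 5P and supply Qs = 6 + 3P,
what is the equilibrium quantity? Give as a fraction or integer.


First find equilibrium price:
146 - 5P = 6 + 3P
P* = 140/8 = 35/2
Then substitute into demand:
Q* = 146 - 5 * 35/2 = 117/2

117/2


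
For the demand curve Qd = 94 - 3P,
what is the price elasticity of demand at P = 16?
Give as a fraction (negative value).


dQ/dP = -3
At P = 16: Q = 94 - 3*16 = 46
E = (dQ/dP)(P/Q) = (-3)(16/46) = -24/23

-24/23


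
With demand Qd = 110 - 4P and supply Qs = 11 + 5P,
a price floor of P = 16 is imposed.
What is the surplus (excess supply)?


At P = 16:
Qd = 110 - 4*16 = 46
Qs = 11 + 5*16 = 91
Surplus = Qs - Qd = 91 - 46 = 45

45


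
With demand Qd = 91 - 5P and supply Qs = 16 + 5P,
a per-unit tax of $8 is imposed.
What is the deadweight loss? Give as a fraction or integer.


Pre-tax equilibrium quantity: Q* = 107/2
Post-tax equilibrium quantity: Q_tax = 67/2
Reduction in quantity: Q* - Q_tax = 20
DWL = (1/2) * tax * (Q* - Q_tax)
DWL = (1/2) * 8 * 20 = 80

80


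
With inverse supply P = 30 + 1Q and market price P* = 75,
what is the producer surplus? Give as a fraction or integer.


Minimum supply price (at Q=0): P_min = 30
Quantity supplied at P* = 75:
Q* = (75 - 30)/1 = 45
PS = (1/2) * Q* * (P* - P_min)
PS = (1/2) * 45 * (75 - 30)
PS = (1/2) * 45 * 45 = 2025/2

2025/2


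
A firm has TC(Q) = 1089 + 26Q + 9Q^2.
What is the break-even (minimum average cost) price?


AC(Q) = 1089/Q + 26 + 9Q
To minimize: dAC/dQ = -1089/Q^2 + 9 = 0
Q^2 = 1089/9 = 121
Q* = 11
Min AC = 1089/11 + 26 + 9*11
Min AC = 99 + 26 + 99 = 224

224


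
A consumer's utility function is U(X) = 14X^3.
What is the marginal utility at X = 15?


MU = dU/dX = 14*3*X^(3-1)
MU = 42*X^2
At X = 15:
MU = 42 * 15^2
MU = 42 * 225 = 9450

9450


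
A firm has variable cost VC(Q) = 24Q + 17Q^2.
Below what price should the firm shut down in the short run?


AVC(Q) = VC(Q)/Q = 24 + 17Q
AVC is increasing in Q, so minimum AVC is at Q -> 0+.
Min AVC = 24
The firm should shut down if P < 24.

24


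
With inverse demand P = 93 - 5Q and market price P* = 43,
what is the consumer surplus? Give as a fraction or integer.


Maximum willingness to pay (at Q=0): P_max = 93
Quantity demanded at P* = 43:
Q* = (93 - 43)/5 = 10
CS = (1/2) * Q* * (P_max - P*)
CS = (1/2) * 10 * (93 - 43)
CS = (1/2) * 10 * 50 = 250

250


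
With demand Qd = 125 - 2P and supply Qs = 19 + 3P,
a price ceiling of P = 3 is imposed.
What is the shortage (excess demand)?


At P = 3:
Qd = 125 - 2*3 = 119
Qs = 19 + 3*3 = 28
Shortage = Qd - Qs = 119 - 28 = 91

91


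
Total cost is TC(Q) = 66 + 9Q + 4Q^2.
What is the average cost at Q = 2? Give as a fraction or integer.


TC(2) = 66 + 9*2 + 4*2^2
TC(2) = 66 + 18 + 16 = 100
AC = TC/Q = 100/2 = 50

50


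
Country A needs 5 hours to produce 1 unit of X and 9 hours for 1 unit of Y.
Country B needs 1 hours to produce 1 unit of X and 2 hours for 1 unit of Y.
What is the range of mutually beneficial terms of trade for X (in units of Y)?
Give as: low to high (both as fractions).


Opportunity cost of X for Country A = hours_X / hours_Y = 5/9 = 5/9 units of Y
Opportunity cost of X for Country B = hours_X / hours_Y = 1/2 = 1/2 units of Y
Terms of trade must be between the two opportunity costs.
Range: 1/2 to 5/9

1/2 to 5/9


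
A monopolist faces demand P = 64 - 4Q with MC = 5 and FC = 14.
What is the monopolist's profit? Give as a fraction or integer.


MR = MC: 64 - 8Q = 5
Q* = 59/8
P* = 64 - 4*59/8 = 69/2
Profit = (P* - MC)*Q* - FC
= (69/2 - 5)*59/8 - 14
= 59/2*59/8 - 14
= 3481/16 - 14 = 3257/16

3257/16


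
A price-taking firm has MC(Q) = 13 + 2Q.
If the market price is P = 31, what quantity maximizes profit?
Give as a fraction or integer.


In perfect competition, profit is maximized where P = MC.
31 = 13 + 2Q
18 = 2Q
Q* = 18/2 = 9

9


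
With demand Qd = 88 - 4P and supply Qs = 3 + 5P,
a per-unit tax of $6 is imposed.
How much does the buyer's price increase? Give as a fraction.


With a per-unit tax, the buyer's price increase depends on relative slopes.
Supply slope: d = 5, Demand slope: b = 4
Buyer's price increase = d * tax / (b + d)
= 5 * 6 / (4 + 5)
= 30 / 9 = 10/3

10/3


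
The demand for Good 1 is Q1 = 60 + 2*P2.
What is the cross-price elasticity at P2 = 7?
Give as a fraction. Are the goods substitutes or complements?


dQ1/dP2 = 2
At P2 = 7: Q1 = 60 + 2*7 = 74
Exy = (dQ1/dP2)(P2/Q1) = 2 * 7 / 74 = 7/37
Since Exy > 0, the goods are substitutes.

7/37 (substitutes)


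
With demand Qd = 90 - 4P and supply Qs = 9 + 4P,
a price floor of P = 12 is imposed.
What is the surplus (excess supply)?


At P = 12:
Qd = 90 - 4*12 = 42
Qs = 9 + 4*12 = 57
Surplus = Qs - Qd = 57 - 42 = 15

15


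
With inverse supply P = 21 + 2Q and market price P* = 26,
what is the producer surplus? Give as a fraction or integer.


Minimum supply price (at Q=0): P_min = 21
Quantity supplied at P* = 26:
Q* = (26 - 21)/2 = 5/2
PS = (1/2) * Q* * (P* - P_min)
PS = (1/2) * 5/2 * (26 - 21)
PS = (1/2) * 5/2 * 5 = 25/4

25/4


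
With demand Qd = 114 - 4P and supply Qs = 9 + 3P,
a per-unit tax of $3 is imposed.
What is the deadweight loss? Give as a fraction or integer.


Pre-tax equilibrium quantity: Q* = 54
Post-tax equilibrium quantity: Q_tax = 342/7
Reduction in quantity: Q* - Q_tax = 36/7
DWL = (1/2) * tax * (Q* - Q_tax)
DWL = (1/2) * 3 * 36/7 = 54/7

54/7


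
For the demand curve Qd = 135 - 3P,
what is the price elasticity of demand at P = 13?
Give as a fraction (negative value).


dQ/dP = -3
At P = 13: Q = 135 - 3*13 = 96
E = (dQ/dP)(P/Q) = (-3)(13/96) = -13/32

-13/32


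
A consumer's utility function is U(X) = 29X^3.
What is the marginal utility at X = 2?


MU = dU/dX = 29*3*X^(3-1)
MU = 87*X^2
At X = 2:
MU = 87 * 2^2
MU = 87 * 4 = 348

348


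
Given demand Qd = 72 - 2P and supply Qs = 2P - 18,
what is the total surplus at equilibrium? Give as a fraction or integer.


Find equilibrium: 72 - 2P = 2P - 18
72 + 18 = 4P
P* = 90/4 = 45/2
Q* = 2*45/2 - 18 = 27
Inverse demand: P = 36 - Q/2, so P_max = 36
Inverse supply: P = 9 + Q/2, so P_min = 9
CS = (1/2) * 27 * (36 - 45/2) = 729/4
PS = (1/2) * 27 * (45/2 - 9) = 729/4
TS = CS + PS = 729/4 + 729/4 = 729/2

729/2


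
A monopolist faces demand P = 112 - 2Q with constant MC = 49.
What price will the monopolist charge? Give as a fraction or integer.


MR = 112 - 4Q
Set MR = MC: 112 - 4Q = 49
Q* = 63/4
Substitute into demand:
P* = 112 - 2*63/4 = 161/2

161/2


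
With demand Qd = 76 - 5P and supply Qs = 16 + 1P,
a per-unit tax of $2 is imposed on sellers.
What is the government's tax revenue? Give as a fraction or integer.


With tax on sellers, new supply: Qs' = 16 + 1(P - 2)
= 14 + 1P
New equilibrium quantity:
Q_new = 73/3
Tax revenue = tax * Q_new = 2 * 73/3 = 146/3

146/3


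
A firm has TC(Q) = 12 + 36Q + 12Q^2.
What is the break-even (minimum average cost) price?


AC(Q) = 12/Q + 36 + 12Q
To minimize: dAC/dQ = -12/Q^2 + 12 = 0
Q^2 = 12/12 = 1
Q* = 1
Min AC = 12/1 + 36 + 12*1
Min AC = 12 + 36 + 12 = 60

60


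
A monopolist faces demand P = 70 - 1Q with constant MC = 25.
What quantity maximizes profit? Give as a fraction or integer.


TR = P*Q = (70 - 1Q)Q = 70Q - 1Q^2
MR = dTR/dQ = 70 - 2Q
Set MR = MC:
70 - 2Q = 25
45 = 2Q
Q* = 45/2 = 45/2

45/2


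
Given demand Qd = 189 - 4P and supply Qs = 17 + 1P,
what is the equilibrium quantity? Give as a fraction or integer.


First find equilibrium price:
189 - 4P = 17 + 1P
P* = 172/5 = 172/5
Then substitute into demand:
Q* = 189 - 4 * 172/5 = 257/5

257/5


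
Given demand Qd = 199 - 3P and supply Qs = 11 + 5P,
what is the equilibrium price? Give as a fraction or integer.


At equilibrium, Qd = Qs.
199 - 3P = 11 + 5P
199 - 11 = 3P + 5P
188 = 8P
P* = 188/8 = 47/2

47/2


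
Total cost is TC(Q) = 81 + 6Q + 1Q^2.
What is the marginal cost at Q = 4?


MC = dTC/dQ = 6 + 2*1*Q
At Q = 4:
MC = 6 + 2*4
MC = 6 + 8 = 14

14


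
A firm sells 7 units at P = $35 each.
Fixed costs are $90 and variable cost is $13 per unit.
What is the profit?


Total Revenue = P * Q = 35 * 7 = $245
Total Cost = FC + VC*Q = 90 + 13*7 = $181
Profit = TR - TC = 245 - 181 = $64

$64


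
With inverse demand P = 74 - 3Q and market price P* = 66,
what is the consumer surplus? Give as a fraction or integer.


Maximum willingness to pay (at Q=0): P_max = 74
Quantity demanded at P* = 66:
Q* = (74 - 66)/3 = 8/3
CS = (1/2) * Q* * (P_max - P*)
CS = (1/2) * 8/3 * (74 - 66)
CS = (1/2) * 8/3 * 8 = 32/3

32/3


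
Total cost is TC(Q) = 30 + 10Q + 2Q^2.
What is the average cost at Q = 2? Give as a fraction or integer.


TC(2) = 30 + 10*2 + 2*2^2
TC(2) = 30 + 20 + 8 = 58
AC = TC/Q = 58/2 = 29

29


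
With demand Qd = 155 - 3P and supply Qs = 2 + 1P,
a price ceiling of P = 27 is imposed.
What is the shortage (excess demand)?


At P = 27:
Qd = 155 - 3*27 = 74
Qs = 2 + 1*27 = 29
Shortage = Qd - Qs = 74 - 29 = 45

45


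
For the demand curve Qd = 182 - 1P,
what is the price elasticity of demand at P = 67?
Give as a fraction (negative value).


dQ/dP = -1
At P = 67: Q = 182 - 1*67 = 115
E = (dQ/dP)(P/Q) = (-1)(67/115) = -67/115

-67/115


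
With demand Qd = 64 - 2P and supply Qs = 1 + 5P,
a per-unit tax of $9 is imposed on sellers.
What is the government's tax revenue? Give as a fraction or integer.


With tax on sellers, new supply: Qs' = 1 + 5(P - 9)
= 5P - 44
New equilibrium quantity:
Q_new = 232/7
Tax revenue = tax * Q_new = 9 * 232/7 = 2088/7

2088/7


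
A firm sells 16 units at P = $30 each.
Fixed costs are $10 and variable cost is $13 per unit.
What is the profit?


Total Revenue = P * Q = 30 * 16 = $480
Total Cost = FC + VC*Q = 10 + 13*16 = $218
Profit = TR - TC = 480 - 218 = $262

$262


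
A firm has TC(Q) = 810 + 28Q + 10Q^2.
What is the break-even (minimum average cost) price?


AC(Q) = 810/Q + 28 + 10Q
To minimize: dAC/dQ = -810/Q^2 + 10 = 0
Q^2 = 810/10 = 81
Q* = 9
Min AC = 810/9 + 28 + 10*9
Min AC = 90 + 28 + 90 = 208

208


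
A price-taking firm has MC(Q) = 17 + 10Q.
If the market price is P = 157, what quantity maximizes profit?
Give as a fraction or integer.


In perfect competition, profit is maximized where P = MC.
157 = 17 + 10Q
140 = 10Q
Q* = 140/10 = 14

14


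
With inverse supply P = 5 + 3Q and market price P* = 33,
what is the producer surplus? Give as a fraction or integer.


Minimum supply price (at Q=0): P_min = 5
Quantity supplied at P* = 33:
Q* = (33 - 5)/3 = 28/3
PS = (1/2) * Q* * (P* - P_min)
PS = (1/2) * 28/3 * (33 - 5)
PS = (1/2) * 28/3 * 28 = 392/3

392/3


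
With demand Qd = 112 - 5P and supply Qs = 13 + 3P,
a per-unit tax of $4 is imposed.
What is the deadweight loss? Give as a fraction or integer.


Pre-tax equilibrium quantity: Q* = 401/8
Post-tax equilibrium quantity: Q_tax = 341/8
Reduction in quantity: Q* - Q_tax = 15/2
DWL = (1/2) * tax * (Q* - Q_tax)
DWL = (1/2) * 4 * 15/2 = 15

15


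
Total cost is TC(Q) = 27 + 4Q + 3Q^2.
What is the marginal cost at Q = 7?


MC = dTC/dQ = 4 + 2*3*Q
At Q = 7:
MC = 4 + 6*7
MC = 4 + 42 = 46

46


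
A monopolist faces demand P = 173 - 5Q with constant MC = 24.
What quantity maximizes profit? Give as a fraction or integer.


TR = P*Q = (173 - 5Q)Q = 173Q - 5Q^2
MR = dTR/dQ = 173 - 10Q
Set MR = MC:
173 - 10Q = 24
149 = 10Q
Q* = 149/10 = 149/10

149/10
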